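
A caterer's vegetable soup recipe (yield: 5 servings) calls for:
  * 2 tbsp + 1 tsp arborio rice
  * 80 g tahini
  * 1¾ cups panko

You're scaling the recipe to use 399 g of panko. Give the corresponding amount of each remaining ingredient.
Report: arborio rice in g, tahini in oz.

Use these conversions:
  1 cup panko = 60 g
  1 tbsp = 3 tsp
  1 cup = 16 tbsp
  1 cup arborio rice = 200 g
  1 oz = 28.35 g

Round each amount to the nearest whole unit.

arborio rice: 111 g; tahini: 11 oz

The original recipe has 105 g of panko, so the scaling factor is 399 ÷ 105 = 19/5 = 3.8.
arborio rice: (2 tbsp + 1 tsp = 7/3 tbsp) × 19/5 ÷ 16 tbsp/cup × 200 g/cup ≈ 111 g
tahini: 80 g × 19/5 ÷ 28.35 g/oz ≈ 11 oz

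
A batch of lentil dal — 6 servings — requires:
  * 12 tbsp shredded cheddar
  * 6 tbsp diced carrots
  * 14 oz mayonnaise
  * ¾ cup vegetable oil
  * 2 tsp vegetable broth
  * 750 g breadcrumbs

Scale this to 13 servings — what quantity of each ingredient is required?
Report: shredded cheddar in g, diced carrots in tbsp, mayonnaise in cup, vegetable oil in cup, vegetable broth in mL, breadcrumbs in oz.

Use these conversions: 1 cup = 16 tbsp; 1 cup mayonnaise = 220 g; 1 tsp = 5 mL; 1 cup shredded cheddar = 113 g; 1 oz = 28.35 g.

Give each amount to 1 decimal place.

shredded cheddar: 183.6 g; diced carrots: 13.0 tbsp; mayonnaise: 3.9 cup; vegetable oil: 1.6 cup; vegetable broth: 21.7 mL; breadcrumbs: 57.3 oz

Scaling factor: 13/6.
shredded cheddar: 12 tbsp × 13/6 ÷ 16 tbsp/cup × 113 g/cup ≈ 183.6 g
diced carrots: 6 tbsp × 13/6 = 13.0 tbsp
mayonnaise: 14 oz × 13/6 × 28.35 g/oz ÷ 220 g/cup ≈ 3.9 cup
vegetable oil: 0.75 cup × 13/6 ≈ 1.6 cup
vegetable broth: 2 tsp × 13/6 × 5 mL/tsp ≈ 21.7 mL
breadcrumbs: 750 g × 13/6 ÷ 28.35 g/oz ≈ 57.3 oz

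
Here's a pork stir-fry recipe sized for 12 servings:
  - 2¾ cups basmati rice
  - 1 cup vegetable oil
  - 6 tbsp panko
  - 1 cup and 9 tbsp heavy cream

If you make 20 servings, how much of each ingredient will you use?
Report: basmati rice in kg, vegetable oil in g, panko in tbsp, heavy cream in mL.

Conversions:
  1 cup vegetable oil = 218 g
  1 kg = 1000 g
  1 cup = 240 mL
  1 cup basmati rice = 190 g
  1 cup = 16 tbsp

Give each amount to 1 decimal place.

basmati rice: 0.9 kg; vegetable oil: 363.3 g; panko: 10.0 tbsp; heavy cream: 625.0 mL

Scaling factor: 20/12 = 5/3.
basmati rice: 2.75 cup × 5/3 × 190 g/cup ÷ 1000 g/kg ≈ 0.9 kg
vegetable oil: 1 cup × 5/3 × 218 g/cup ≈ 363.3 g
panko: 6 tbsp × 5/3 = 10.0 tbsp
heavy cream: (1 cup + 9 tbsp = 1.5625 cup) × 5/3 × 240 mL/cup = 625.0 mL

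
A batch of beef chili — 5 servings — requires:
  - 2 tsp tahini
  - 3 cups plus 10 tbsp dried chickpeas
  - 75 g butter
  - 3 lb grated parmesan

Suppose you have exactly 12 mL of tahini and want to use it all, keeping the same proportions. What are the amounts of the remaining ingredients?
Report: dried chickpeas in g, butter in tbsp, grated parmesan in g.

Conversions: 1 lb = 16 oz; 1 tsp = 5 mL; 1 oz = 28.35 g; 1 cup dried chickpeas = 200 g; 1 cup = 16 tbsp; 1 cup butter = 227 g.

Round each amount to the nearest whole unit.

dried chickpeas: 870 g; butter: 6 tbsp; grated parmesan: 1633 g

The original recipe has 10 mL of tahini, so the scaling factor is 12 ÷ 10 = 6/5 = 1.2.
dried chickpeas: (3 cup + 10 tbsp = 3.625 cup) × 6/5 × 200 g/cup = 870 g
butter: 75 g × 6/5 ÷ 227 g/cup × 16 tbsp/cup ≈ 6 tbsp
grated parmesan: 3 lb × 6/5 × 16 oz/lb × 28.35 g/oz ≈ 1633 g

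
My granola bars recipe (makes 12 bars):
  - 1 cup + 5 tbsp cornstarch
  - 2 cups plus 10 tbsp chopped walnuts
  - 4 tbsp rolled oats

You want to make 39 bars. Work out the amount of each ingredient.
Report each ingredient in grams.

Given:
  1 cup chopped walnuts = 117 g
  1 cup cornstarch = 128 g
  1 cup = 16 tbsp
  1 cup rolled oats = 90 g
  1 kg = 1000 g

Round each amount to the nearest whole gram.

Scaling factor: 39/12 = 13/4 = 3.25.
cornstarch: (1 cup + 5 tbsp = 1.3125 cup) × 13/4 × 128 g/cup = 546 g
chopped walnuts: (2 cup + 10 tbsp = 2.625 cup) × 13/4 × 117 g/cup ≈ 998 g
rolled oats: 4 tbsp × 13/4 ÷ 16 tbsp/cup × 90 g/cup ≈ 73 g

cornstarch: 546 g; chopped walnuts: 998 g; rolled oats: 73 g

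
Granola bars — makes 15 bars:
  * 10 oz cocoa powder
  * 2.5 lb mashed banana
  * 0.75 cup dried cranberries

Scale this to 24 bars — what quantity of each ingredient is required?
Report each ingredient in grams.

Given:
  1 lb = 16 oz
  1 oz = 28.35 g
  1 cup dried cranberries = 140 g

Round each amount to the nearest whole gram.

cocoa powder: 454 g; mashed banana: 1814 g; dried cranberries: 168 g

Scaling factor: 24/15 = 8/5 = 1.6.
cocoa powder: 10 oz × 8/5 × 28.35 g/oz ≈ 454 g
mashed banana: 2.5 lb × 8/5 × 16 oz/lb × 28.35 g/oz ≈ 1814 g
dried cranberries: 0.75 cup × 8/5 × 140 g/cup = 168 g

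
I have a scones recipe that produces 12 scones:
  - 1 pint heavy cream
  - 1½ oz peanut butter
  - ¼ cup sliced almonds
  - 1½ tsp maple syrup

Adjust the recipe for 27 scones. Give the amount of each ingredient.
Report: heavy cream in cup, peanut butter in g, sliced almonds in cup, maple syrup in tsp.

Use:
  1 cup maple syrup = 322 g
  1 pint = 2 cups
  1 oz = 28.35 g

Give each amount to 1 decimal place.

heavy cream: 4.5 cup; peanut butter: 95.7 g; sliced almonds: 0.6 cup; maple syrup: 3.4 tsp

Scaling factor: 27/12 = 9/4 = 2.25.
heavy cream: 1 pint × 9/4 × 2 cup/pint = 4.5 cup
peanut butter: 1.5 oz × 9/4 × 28.35 g/oz ≈ 95.7 g
sliced almonds: 0.25 cup × 9/4 ≈ 0.6 cup
maple syrup: 1.5 tsp × 9/4 ≈ 3.4 tsp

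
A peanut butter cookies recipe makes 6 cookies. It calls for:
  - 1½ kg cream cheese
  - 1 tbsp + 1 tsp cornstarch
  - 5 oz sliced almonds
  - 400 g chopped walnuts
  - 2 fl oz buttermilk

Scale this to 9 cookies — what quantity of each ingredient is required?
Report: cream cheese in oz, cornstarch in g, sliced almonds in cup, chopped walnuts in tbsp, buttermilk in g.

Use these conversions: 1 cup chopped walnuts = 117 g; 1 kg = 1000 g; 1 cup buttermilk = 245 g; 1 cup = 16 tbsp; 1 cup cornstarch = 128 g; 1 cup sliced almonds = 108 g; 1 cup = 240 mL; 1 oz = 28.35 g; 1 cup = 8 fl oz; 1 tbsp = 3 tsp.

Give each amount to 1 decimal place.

cream cheese: 79.4 oz; cornstarch: 16.0 g; sliced almonds: 2.0 cup; chopped walnuts: 82.1 tbsp; buttermilk: 91.9 g

Scaling factor: 9/6 = 3/2 = 1.5.
cream cheese: 1.5 kg × 3/2 × 1000 g/kg ÷ 28.35 g/oz ≈ 79.4 oz
cornstarch: (1 tbsp + 1 tsp = 4/3 tbsp) × 3/2 ÷ 16 tbsp/cup × 128 g/cup = 16.0 g
sliced almonds: 5 oz × 3/2 × 28.35 g/oz ÷ 108 g/cup ≈ 2.0 cup
chopped walnuts: 400 g × 3/2 ÷ 117 g/cup × 16 tbsp/cup ≈ 82.1 tbsp
buttermilk: 2 fl oz × 3/2 ÷ 8 fl oz/cup × 245 g/cup ≈ 91.9 g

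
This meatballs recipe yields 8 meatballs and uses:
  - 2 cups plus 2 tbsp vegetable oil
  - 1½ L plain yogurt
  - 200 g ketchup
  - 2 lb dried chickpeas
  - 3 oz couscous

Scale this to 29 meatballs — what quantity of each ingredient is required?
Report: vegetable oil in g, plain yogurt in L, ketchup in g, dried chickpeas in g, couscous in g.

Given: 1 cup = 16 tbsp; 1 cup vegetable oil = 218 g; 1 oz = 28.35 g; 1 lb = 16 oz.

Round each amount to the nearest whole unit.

vegetable oil: 1679 g; plain yogurt: 5 L; ketchup: 725 g; dried chickpeas: 3289 g; couscous: 308 g

Scaling factor: 29/8 = 3.625.
vegetable oil: (2 cup + 2 tbsp = 2.125 cup) × 29/8 × 218 g/cup ≈ 1679 g
plain yogurt: 1.5 L × 29/8 ≈ 5 L
ketchup: 200 g × 29/8 = 725 g
dried chickpeas: 2 lb × 29/8 × 16 oz/lb × 28.35 g/oz ≈ 3289 g
couscous: 3 oz × 29/8 × 28.35 g/oz ≈ 308 g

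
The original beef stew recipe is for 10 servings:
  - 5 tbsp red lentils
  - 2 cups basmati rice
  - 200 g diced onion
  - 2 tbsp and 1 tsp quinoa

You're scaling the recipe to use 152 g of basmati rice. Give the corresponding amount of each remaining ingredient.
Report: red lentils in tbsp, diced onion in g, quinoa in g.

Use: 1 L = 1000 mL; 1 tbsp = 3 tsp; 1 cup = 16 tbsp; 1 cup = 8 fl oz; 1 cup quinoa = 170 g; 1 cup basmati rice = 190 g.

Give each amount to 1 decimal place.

red lentils: 2.0 tbsp; diced onion: 80.0 g; quinoa: 9.9 g

The original recipe has 380 g of basmati rice, so the scaling factor is 152 ÷ 380 = 2/5 = 0.4.
red lentils: 5 tbsp × 2/5 = 2.0 tbsp
diced onion: 200 g × 2/5 = 80.0 g
quinoa: (2 tbsp + 1 tsp = 7/3 tbsp) × 2/5 ÷ 16 tbsp/cup × 170 g/cup ≈ 9.9 g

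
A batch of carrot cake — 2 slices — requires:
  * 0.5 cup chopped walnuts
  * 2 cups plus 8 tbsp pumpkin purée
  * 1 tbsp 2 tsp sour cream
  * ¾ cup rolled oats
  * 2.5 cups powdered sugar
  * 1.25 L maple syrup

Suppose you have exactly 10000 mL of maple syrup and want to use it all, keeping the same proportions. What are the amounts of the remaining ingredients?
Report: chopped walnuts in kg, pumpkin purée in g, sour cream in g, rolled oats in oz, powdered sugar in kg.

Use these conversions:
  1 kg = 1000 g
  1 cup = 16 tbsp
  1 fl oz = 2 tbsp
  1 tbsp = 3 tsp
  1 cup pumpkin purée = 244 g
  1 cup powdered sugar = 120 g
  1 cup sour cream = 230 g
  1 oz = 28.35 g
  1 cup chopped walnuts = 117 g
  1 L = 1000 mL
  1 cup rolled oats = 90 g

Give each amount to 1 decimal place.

chopped walnuts: 0.5 kg; pumpkin purée: 4880.0 g; sour cream: 191.7 g; rolled oats: 19.0 oz; powdered sugar: 2.4 kg

The original recipe has 1250 mL of maple syrup, so the scaling factor is 10000 ÷ 1250 = 8.
chopped walnuts: 0.5 cup × 8 × 117 g/cup ÷ 1000 g/kg ≈ 0.5 kg
pumpkin purée: (2 cup + 8 tbsp = 2.5 cup) × 8 × 244 g/cup = 4880.0 g
sour cream: (1 tbsp + 2 tsp = 5/3 tbsp) × 8 ÷ 16 tbsp/cup × 230 g/cup ≈ 191.7 g
rolled oats: 0.75 cup × 8 × 90 g/cup ÷ 28.35 g/oz ≈ 19.0 oz
powdered sugar: 2.5 cup × 8 × 120 g/cup ÷ 1000 g/kg = 2.4 kg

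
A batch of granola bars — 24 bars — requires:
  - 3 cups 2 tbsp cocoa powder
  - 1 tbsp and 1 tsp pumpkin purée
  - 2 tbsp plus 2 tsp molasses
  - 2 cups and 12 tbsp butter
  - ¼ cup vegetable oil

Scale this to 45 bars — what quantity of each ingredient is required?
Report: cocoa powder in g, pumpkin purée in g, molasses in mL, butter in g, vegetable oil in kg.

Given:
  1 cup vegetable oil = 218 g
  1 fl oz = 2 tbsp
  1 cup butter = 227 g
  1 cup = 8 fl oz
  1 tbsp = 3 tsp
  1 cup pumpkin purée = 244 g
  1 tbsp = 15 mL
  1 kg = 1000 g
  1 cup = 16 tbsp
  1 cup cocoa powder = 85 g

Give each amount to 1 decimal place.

cocoa powder: 498.0 g; pumpkin purée: 38.1 g; molasses: 75.0 mL; butter: 1170.5 g; vegetable oil: 0.1 kg

Scaling factor: 45/24 = 15/8 = 1.875.
cocoa powder: (3 cup + 2 tbsp = 3.125 cup) × 15/8 × 85 g/cup ≈ 498.0 g
pumpkin purée: (1 tbsp + 1 tsp = 4/3 tbsp) × 15/8 ÷ 16 tbsp/cup × 244 g/cup ≈ 38.1 g
molasses: (2 tbsp + 2 tsp = 8/3 tbsp) × 15/8 × 15 mL/tbsp = 75.0 mL
butter: (2 cup + 12 tbsp = 2.75 cup) × 15/8 × 227 g/cup ≈ 1170.5 g
vegetable oil: 0.25 cup × 15/8 × 218 g/cup ÷ 1000 g/kg ≈ 0.1 kg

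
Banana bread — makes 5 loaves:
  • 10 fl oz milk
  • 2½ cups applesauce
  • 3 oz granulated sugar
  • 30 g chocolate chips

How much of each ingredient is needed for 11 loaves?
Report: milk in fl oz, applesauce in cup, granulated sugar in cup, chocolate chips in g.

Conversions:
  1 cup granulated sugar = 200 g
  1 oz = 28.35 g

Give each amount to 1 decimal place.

milk: 22.0 fl oz; applesauce: 5.5 cup; granulated sugar: 0.9 cup; chocolate chips: 66.0 g

Scaling factor: 11/5 = 2.2.
milk: 10 fl oz × 11/5 = 22.0 fl oz
applesauce: 2.5 cup × 11/5 = 5.5 cup
granulated sugar: 3 oz × 11/5 × 28.35 g/oz ÷ 200 g/cup ≈ 0.9 cup
chocolate chips: 30 g × 11/5 = 66.0 g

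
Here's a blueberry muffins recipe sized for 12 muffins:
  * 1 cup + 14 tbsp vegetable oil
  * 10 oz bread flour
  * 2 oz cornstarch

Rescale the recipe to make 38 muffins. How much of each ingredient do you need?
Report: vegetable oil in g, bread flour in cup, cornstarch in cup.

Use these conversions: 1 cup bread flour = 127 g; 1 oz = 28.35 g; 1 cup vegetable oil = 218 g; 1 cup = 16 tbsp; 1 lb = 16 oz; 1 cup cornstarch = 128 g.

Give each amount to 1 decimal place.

vegetable oil: 1294.4 g; bread flour: 7.1 cup; cornstarch: 1.4 cup

Scaling factor: 38/12 = 19/6.
vegetable oil: (1 cup + 14 tbsp = 1.875 cup) × 19/6 × 218 g/cup ≈ 1294.4 g
bread flour: 10 oz × 19/6 × 28.35 g/oz ÷ 127 g/cup ≈ 7.1 cup
cornstarch: 2 oz × 19/6 × 28.35 g/oz ÷ 128 g/cup ≈ 1.4 cup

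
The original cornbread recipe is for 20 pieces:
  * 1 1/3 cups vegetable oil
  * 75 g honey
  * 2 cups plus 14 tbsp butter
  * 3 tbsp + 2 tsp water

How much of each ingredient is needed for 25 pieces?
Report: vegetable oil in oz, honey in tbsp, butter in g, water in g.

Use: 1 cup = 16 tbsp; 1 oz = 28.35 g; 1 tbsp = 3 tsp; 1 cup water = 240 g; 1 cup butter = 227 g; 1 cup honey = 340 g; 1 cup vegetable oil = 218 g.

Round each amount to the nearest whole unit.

vegetable oil: 13 oz; honey: 4 tbsp; butter: 816 g; water: 69 g

Scaling factor: 25/20 = 5/4 = 1.25.
vegetable oil: 4/3 cup × 5/4 × 218 g/cup ÷ 28.35 g/oz ≈ 13 oz
honey: 75 g × 5/4 ÷ 340 g/cup × 16 tbsp/cup ≈ 4 tbsp
butter: (2 cup + 14 tbsp = 2.875 cup) × 5/4 × 227 g/cup ≈ 816 g
water: (3 tbsp + 2 tsp = 11/3 tbsp) × 5/4 ÷ 16 tbsp/cup × 240 g/cup ≈ 69 g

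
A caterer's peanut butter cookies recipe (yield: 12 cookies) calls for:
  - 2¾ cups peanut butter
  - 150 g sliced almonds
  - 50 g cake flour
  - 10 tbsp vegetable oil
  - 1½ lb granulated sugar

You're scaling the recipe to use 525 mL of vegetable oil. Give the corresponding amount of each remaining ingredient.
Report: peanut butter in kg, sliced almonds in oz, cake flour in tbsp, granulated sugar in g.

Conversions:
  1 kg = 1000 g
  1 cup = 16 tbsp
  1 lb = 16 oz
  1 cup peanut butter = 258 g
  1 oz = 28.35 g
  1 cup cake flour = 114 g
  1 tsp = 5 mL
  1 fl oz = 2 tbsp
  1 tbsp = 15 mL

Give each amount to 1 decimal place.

The original recipe has 150 mL of vegetable oil, so the scaling factor is 525 ÷ 150 = 7/2 = 3.5.
peanut butter: 2.75 cup × 7/2 × 258 g/cup ÷ 1000 g/kg ≈ 2.5 kg
sliced almonds: 150 g × 7/2 ÷ 28.35 g/oz ≈ 18.5 oz
cake flour: 50 g × 7/2 ÷ 114 g/cup × 16 tbsp/cup ≈ 24.6 tbsp
granulated sugar: 1.5 lb × 7/2 × 16 oz/lb × 28.35 g/oz = 2381.4 g

peanut butter: 2.5 kg; sliced almonds: 18.5 oz; cake flour: 24.6 tbsp; granulated sugar: 2381.4 g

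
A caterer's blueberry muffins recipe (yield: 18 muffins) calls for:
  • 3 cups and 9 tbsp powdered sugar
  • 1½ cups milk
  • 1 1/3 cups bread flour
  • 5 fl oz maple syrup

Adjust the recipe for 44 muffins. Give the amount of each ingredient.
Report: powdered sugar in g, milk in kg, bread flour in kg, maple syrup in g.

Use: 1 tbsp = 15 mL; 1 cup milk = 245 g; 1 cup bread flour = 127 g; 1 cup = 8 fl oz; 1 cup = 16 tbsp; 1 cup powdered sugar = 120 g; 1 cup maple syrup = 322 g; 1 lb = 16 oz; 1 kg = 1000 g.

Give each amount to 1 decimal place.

powdered sugar: 1045.0 g; milk: 0.9 kg; bread flour: 0.4 kg; maple syrup: 491.9 g

Scaling factor: 44/18 = 22/9.
powdered sugar: (3 cup + 9 tbsp = 3.5625 cup) × 22/9 × 120 g/cup = 1045.0 g
milk: 1.5 cup × 22/9 × 245 g/cup ÷ 1000 g/kg ≈ 0.9 kg
bread flour: 4/3 cup × 22/9 × 127 g/cup ÷ 1000 g/kg ≈ 0.4 kg
maple syrup: 5 fl oz × 22/9 ÷ 8 fl oz/cup × 322 g/cup ≈ 491.9 g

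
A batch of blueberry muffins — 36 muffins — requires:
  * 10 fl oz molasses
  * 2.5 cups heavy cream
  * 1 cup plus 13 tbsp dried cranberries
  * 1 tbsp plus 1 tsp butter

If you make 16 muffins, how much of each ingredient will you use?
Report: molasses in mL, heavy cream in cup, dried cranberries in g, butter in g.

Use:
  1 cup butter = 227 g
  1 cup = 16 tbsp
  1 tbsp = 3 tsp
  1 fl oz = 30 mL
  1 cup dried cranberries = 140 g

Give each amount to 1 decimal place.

molasses: 133.3 mL; heavy cream: 1.1 cup; dried cranberries: 112.8 g; butter: 8.4 g

Scaling factor: 16/36 = 4/9.
molasses: 10 fl oz × 4/9 × 30 mL/fl oz ≈ 133.3 mL
heavy cream: 2.5 cup × 4/9 ≈ 1.1 cup
dried cranberries: (1 cup + 13 tbsp = 1.8125 cup) × 4/9 × 140 g/cup ≈ 112.8 g
butter: (1 tbsp + 1 tsp = 4/3 tbsp) × 4/9 ÷ 16 tbsp/cup × 227 g/cup ≈ 8.4 g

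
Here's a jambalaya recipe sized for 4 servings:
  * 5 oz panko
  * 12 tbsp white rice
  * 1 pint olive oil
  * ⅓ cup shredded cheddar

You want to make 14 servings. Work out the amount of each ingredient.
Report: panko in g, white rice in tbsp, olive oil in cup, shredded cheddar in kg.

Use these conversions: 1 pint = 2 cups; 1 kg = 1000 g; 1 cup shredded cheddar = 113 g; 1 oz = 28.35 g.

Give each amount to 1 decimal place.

Scaling factor: 14/4 = 7/2 = 3.5.
panko: 5 oz × 7/2 × 28.35 g/oz ≈ 496.1 g
white rice: 12 tbsp × 7/2 = 42.0 tbsp
olive oil: 1 pint × 7/2 × 2 cup/pint = 7.0 cup
shredded cheddar: 1/3 cup × 7/2 × 113 g/cup ÷ 1000 g/kg ≈ 0.1 kg

panko: 496.1 g; white rice: 42.0 tbsp; olive oil: 7.0 cup; shredded cheddar: 0.1 kg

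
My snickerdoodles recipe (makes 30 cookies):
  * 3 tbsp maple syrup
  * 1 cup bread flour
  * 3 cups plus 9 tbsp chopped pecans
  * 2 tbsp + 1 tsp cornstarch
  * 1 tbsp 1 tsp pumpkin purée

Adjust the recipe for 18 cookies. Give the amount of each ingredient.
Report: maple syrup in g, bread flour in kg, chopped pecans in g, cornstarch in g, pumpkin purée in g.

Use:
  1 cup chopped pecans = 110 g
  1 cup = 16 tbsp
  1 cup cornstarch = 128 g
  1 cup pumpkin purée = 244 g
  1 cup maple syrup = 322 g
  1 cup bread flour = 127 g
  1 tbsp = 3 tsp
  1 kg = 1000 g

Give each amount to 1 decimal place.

Scaling factor: 18/30 = 3/5 = 0.6.
maple syrup: 3 tbsp × 3/5 ÷ 16 tbsp/cup × 322 g/cup ≈ 36.2 g
bread flour: 1 cup × 3/5 × 127 g/cup ÷ 1000 g/kg ≈ 0.1 kg
chopped pecans: (3 cup + 9 tbsp = 3.5625 cup) × 3/5 × 110 g/cup ≈ 235.1 g
cornstarch: (2 tbsp + 1 tsp = 7/3 tbsp) × 3/5 ÷ 16 tbsp/cup × 128 g/cup = 11.2 g
pumpkin purée: (1 tbsp + 1 tsp = 4/3 tbsp) × 3/5 ÷ 16 tbsp/cup × 244 g/cup = 12.2 g

maple syrup: 36.2 g; bread flour: 0.1 kg; chopped pecans: 235.1 g; cornstarch: 11.2 g; pumpkin purée: 12.2 g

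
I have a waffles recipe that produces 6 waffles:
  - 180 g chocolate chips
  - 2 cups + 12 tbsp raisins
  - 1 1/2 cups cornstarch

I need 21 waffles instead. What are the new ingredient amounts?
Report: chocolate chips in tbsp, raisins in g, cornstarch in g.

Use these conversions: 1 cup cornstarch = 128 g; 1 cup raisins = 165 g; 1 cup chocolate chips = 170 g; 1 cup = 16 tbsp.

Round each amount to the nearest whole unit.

Scaling factor: 21/6 = 7/2 = 3.5.
chocolate chips: 180 g × 7/2 ÷ 170 g/cup × 16 tbsp/cup ≈ 59 tbsp
raisins: (2 cup + 12 tbsp = 2.75 cup) × 7/2 × 165 g/cup ≈ 1588 g
cornstarch: 1.5 cup × 7/2 × 128 g/cup = 672 g

chocolate chips: 59 tbsp; raisins: 1588 g; cornstarch: 672 g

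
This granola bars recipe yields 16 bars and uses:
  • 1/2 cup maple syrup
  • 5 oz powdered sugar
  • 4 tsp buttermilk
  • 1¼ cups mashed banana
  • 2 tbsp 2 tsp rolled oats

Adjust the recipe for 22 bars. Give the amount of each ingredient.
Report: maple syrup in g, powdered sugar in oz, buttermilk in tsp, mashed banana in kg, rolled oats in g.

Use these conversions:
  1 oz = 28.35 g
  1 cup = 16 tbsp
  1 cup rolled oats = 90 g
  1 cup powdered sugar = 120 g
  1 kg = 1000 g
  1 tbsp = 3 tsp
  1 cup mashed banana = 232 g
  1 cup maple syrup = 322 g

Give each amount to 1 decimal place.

maple syrup: 221.4 g; powdered sugar: 6.9 oz; buttermilk: 5.5 tsp; mashed banana: 0.4 kg; rolled oats: 20.6 g

Scaling factor: 22/16 = 11/8 = 1.375.
maple syrup: 0.5 cup × 11/8 × 322 g/cup ≈ 221.4 g
powdered sugar: 5 oz × 11/8 ≈ 6.9 oz
buttermilk: 4 tsp × 11/8 = 5.5 tsp
mashed banana: 1.25 cup × 11/8 × 232 g/cup ÷ 1000 g/kg ≈ 0.4 kg
rolled oats: (2 tbsp + 2 tsp = 8/3 tbsp) × 11/8 ÷ 16 tbsp/cup × 90 g/cup ≈ 20.6 g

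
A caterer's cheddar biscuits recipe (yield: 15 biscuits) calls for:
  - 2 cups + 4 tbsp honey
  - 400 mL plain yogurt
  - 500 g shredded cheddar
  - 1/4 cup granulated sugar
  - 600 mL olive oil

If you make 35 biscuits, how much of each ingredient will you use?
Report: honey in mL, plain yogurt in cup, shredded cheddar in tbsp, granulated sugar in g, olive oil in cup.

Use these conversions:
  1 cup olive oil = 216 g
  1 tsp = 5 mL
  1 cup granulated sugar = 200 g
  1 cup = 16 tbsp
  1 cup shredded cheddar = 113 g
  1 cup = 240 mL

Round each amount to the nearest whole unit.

honey: 1260 mL; plain yogurt: 4 cup; shredded cheddar: 165 tbsp; granulated sugar: 117 g; olive oil: 6 cup

Scaling factor: 35/15 = 7/3.
honey: (2 cup + 4 tbsp = 2.25 cup) × 7/3 × 240 mL/cup = 1260 mL
plain yogurt: 400 mL × 7/3 ÷ 240 mL/cup ≈ 4 cup
shredded cheddar: 500 g × 7/3 ÷ 113 g/cup × 16 tbsp/cup ≈ 165 tbsp
granulated sugar: 0.25 cup × 7/3 × 200 g/cup ≈ 117 g
olive oil: 600 mL × 7/3 ÷ 240 mL/cup ≈ 6 cup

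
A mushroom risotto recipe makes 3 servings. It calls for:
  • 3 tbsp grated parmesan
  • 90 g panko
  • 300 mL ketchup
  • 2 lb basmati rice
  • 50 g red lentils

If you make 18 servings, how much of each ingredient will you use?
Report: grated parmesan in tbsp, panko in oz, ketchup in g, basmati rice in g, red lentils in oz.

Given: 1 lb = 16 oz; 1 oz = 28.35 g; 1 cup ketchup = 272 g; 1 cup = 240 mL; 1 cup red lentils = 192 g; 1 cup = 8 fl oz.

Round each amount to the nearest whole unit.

grated parmesan: 18 tbsp; panko: 19 oz; ketchup: 2040 g; basmati rice: 5443 g; red lentils: 11 oz

Scaling factor: 18/3 = 6.
grated parmesan: 3 tbsp × 6 = 18 tbsp
panko: 90 g × 6 ÷ 28.35 g/oz ≈ 19 oz
ketchup: 300 mL × 6 ÷ 240 mL/cup × 272 g/cup = 2040 g
basmati rice: 2 lb × 6 × 16 oz/lb × 28.35 g/oz ≈ 5443 g
red lentils: 50 g × 6 ÷ 28.35 g/oz ≈ 11 oz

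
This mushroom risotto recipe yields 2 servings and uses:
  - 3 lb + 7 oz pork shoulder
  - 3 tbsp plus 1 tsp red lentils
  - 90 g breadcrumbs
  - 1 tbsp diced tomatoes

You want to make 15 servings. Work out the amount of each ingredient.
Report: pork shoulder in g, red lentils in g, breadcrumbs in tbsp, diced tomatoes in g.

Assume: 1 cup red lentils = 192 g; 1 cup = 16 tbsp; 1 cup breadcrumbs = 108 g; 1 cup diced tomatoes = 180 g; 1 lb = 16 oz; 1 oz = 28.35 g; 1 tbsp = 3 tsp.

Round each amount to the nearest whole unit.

Scaling factor: 15/2 = 7.5.
pork shoulder: (3 lb + 7 oz = 3.4375 lb) × 15/2 × 16 oz/lb × 28.35 g/oz ≈ 11694 g
red lentils: (3 tbsp + 1 tsp = 10/3 tbsp) × 15/2 ÷ 16 tbsp/cup × 192 g/cup = 300 g
breadcrumbs: 90 g × 15/2 ÷ 108 g/cup × 16 tbsp/cup = 100 tbsp
diced tomatoes: 1 tbsp × 15/2 ÷ 16 tbsp/cup × 180 g/cup ≈ 84 g

pork shoulder: 11694 g; red lentils: 300 g; breadcrumbs: 100 tbsp; diced tomatoes: 84 g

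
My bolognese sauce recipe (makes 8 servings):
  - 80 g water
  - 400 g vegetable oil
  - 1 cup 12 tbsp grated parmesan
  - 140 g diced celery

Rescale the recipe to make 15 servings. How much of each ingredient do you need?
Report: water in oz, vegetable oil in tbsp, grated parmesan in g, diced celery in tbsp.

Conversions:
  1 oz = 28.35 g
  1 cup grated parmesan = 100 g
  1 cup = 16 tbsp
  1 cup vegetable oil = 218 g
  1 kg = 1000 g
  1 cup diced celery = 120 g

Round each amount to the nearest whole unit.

water: 5 oz; vegetable oil: 55 tbsp; grated parmesan: 328 g; diced celery: 35 tbsp

Scaling factor: 15/8 = 1.875.
water: 80 g × 15/8 ÷ 28.35 g/oz ≈ 5 oz
vegetable oil: 400 g × 15/8 ÷ 218 g/cup × 16 tbsp/cup ≈ 55 tbsp
grated parmesan: (1 cup + 12 tbsp = 1.75 cup) × 15/8 × 100 g/cup ≈ 328 g
diced celery: 140 g × 15/8 ÷ 120 g/cup × 16 tbsp/cup = 35 tbsp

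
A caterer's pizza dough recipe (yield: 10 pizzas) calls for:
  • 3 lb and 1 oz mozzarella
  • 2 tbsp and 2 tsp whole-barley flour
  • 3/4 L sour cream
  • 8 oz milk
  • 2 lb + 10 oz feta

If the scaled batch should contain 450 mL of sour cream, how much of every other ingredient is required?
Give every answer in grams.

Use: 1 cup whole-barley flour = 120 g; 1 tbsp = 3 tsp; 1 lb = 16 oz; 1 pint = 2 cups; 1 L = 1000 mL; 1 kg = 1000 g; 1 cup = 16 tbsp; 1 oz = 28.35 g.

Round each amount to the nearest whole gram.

mozzarella: 833 g; whole-barley flour: 12 g; milk: 136 g; feta: 714 g

The original recipe has 750 mL of sour cream, so the scaling factor is 450 ÷ 750 = 3/5 = 0.6.
mozzarella: (3 lb + 1 oz = 3.0625 lb) × 3/5 × 16 oz/lb × 28.35 g/oz ≈ 833 g
whole-barley flour: (2 tbsp + 2 tsp = 8/3 tbsp) × 3/5 ÷ 16 tbsp/cup × 120 g/cup = 12 g
milk: 8 oz × 3/5 × 28.35 g/oz ≈ 136 g
feta: (2 lb + 10 oz = 2.625 lb) × 3/5 × 16 oz/lb × 28.35 g/oz ≈ 714 g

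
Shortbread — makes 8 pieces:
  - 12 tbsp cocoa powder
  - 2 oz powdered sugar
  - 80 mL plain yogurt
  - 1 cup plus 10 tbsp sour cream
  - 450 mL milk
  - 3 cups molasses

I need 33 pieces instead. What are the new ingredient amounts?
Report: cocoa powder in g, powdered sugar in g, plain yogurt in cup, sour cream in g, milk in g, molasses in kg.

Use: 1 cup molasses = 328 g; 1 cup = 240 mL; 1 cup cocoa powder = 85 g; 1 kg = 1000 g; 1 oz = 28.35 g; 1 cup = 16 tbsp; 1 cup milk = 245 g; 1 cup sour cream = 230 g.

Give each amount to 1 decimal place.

Scaling factor: 33/8 = 4.125.
cocoa powder: 12 tbsp × 33/8 ÷ 16 tbsp/cup × 85 g/cup ≈ 263.0 g
powdered sugar: 2 oz × 33/8 × 28.35 g/oz ≈ 233.9 g
plain yogurt: 80 mL × 33/8 ÷ 240 mL/cup ≈ 1.4 cup
sour cream: (1 cup + 10 tbsp = 1.625 cup) × 33/8 × 230 g/cup ≈ 1541.7 g
milk: 450 mL × 33/8 ÷ 240 mL/cup × 245 g/cup ≈ 1894.9 g
molasses: 3 cup × 33/8 × 328 g/cup ÷ 1000 g/kg ≈ 4.1 kg

cocoa powder: 263.0 g; powdered sugar: 233.9 g; plain yogurt: 1.4 cup; sour cream: 1541.7 g; milk: 1894.9 g; molasses: 4.1 kg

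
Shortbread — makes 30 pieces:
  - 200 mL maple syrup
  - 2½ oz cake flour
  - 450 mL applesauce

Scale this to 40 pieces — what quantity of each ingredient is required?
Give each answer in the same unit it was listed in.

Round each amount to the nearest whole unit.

Scaling factor: 40/30 = 4/3.
maple syrup: 200 mL × 4/3 ≈ 267 mL
cake flour: 2.5 oz × 4/3 ≈ 3 oz
applesauce: 450 mL × 4/3 = 600 mL

maple syrup: 267 mL; cake flour: 3 oz; applesauce: 600 mL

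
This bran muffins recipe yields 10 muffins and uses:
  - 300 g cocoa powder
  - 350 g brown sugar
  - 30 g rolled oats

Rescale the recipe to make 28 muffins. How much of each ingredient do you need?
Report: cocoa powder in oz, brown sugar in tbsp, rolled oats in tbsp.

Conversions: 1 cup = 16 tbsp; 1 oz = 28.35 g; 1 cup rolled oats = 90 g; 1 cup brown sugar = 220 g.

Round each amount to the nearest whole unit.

Scaling factor: 28/10 = 14/5 = 2.8.
cocoa powder: 300 g × 14/5 ÷ 28.35 g/oz ≈ 30 oz
brown sugar: 350 g × 14/5 ÷ 220 g/cup × 16 tbsp/cup ≈ 71 tbsp
rolled oats: 30 g × 14/5 ÷ 90 g/cup × 16 tbsp/cup ≈ 15 tbsp

cocoa powder: 30 oz; brown sugar: 71 tbsp; rolled oats: 15 tbsp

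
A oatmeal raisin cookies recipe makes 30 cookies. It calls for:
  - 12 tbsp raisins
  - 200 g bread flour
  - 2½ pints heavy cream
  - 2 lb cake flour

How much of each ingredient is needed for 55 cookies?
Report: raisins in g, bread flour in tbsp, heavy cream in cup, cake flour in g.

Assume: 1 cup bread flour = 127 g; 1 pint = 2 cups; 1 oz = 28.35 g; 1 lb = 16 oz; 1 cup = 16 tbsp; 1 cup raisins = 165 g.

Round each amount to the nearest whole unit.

raisins: 227 g; bread flour: 46 tbsp; heavy cream: 9 cup; cake flour: 1663 g

Scaling factor: 55/30 = 11/6.
raisins: 12 tbsp × 11/6 ÷ 16 tbsp/cup × 165 g/cup ≈ 227 g
bread flour: 200 g × 11/6 ÷ 127 g/cup × 16 tbsp/cup ≈ 46 tbsp
heavy cream: 2.5 pint × 11/6 × 2 cup/pint ≈ 9 cup
cake flour: 2 lb × 11/6 × 16 oz/lb × 28.35 g/oz ≈ 1663 g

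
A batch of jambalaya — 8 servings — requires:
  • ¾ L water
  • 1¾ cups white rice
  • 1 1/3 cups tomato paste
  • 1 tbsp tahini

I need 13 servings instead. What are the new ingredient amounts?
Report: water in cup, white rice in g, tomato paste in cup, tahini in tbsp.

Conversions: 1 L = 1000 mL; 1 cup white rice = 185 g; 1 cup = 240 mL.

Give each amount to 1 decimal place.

water: 5.1 cup; white rice: 526.1 g; tomato paste: 2.2 cup; tahini: 1.6 tbsp

Scaling factor: 13/8 = 1.625.
water: 0.75 L × 13/8 × 1000 mL/L ÷ 240 mL/cup ≈ 5.1 cup
white rice: 1.75 cup × 13/8 × 185 g/cup ≈ 526.1 g
tomato paste: 4/3 cup × 13/8 ≈ 2.2 cup
tahini: 1 tbsp × 13/8 ≈ 1.6 tbsp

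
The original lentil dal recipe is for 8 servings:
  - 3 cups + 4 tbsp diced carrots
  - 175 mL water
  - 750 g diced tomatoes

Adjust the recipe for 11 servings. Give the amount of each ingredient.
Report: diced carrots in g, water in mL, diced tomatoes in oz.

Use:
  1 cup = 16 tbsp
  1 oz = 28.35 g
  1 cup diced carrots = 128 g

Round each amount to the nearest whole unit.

Scaling factor: 11/8 = 1.375.
diced carrots: (3 cup + 4 tbsp = 3.25 cup) × 11/8 × 128 g/cup = 572 g
water: 175 mL × 11/8 ≈ 241 mL
diced tomatoes: 750 g × 11/8 ÷ 28.35 g/oz ≈ 36 oz

diced carrots: 572 g; water: 241 mL; diced tomatoes: 36 oz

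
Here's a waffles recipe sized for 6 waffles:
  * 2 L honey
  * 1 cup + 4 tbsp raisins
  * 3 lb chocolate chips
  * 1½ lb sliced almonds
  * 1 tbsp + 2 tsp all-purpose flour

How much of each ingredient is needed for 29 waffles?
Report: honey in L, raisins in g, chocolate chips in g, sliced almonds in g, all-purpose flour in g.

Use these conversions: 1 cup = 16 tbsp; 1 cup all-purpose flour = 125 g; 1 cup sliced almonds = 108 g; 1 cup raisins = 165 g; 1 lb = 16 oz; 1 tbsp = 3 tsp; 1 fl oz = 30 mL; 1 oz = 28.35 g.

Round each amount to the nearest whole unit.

honey: 10 L; raisins: 997 g; chocolate chips: 6577 g; sliced almonds: 3289 g; all-purpose flour: 63 g

Scaling factor: 29/6.
honey: 2 L × 29/6 ≈ 10 L
raisins: (1 cup + 4 tbsp = 1.25 cup) × 29/6 × 165 g/cup ≈ 997 g
chocolate chips: 3 lb × 29/6 × 16 oz/lb × 28.35 g/oz ≈ 6577 g
sliced almonds: 1.5 lb × 29/6 × 16 oz/lb × 28.35 g/oz ≈ 3289 g
all-purpose flour: (1 tbsp + 2 tsp = 5/3 tbsp) × 29/6 ÷ 16 tbsp/cup × 125 g/cup ≈ 63 g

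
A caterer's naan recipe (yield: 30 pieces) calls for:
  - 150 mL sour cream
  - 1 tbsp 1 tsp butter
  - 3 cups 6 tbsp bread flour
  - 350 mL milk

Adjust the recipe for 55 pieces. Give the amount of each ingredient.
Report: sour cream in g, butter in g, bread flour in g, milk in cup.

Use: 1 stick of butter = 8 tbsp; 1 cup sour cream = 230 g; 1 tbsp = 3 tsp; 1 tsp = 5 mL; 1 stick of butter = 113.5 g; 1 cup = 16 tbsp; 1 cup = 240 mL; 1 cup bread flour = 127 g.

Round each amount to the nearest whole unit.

Scaling factor: 55/30 = 11/6.
sour cream: 150 mL × 11/6 ÷ 240 mL/cup × 230 g/cup ≈ 264 g
butter: (1 tbsp + 1 tsp = 4/3 tbsp) × 11/6 ÷ 8 tbsp/stick × 113.5 g/stick ≈ 35 g
bread flour: (3 cup + 6 tbsp = 3.375 cup) × 11/6 × 127 g/cup ≈ 786 g
milk: 350 mL × 11/6 ÷ 240 mL/cup ≈ 3 cup

sour cream: 264 g; butter: 35 g; bread flour: 786 g; milk: 3 cup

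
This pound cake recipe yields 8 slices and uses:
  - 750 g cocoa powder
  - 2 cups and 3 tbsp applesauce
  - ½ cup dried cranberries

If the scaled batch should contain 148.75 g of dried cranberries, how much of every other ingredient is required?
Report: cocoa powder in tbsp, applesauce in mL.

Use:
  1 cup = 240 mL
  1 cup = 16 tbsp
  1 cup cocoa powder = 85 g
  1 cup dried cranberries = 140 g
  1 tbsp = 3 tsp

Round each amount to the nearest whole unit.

The original recipe has 70 g of dried cranberries, so the scaling factor is 148.75 ÷ 70 = 17/8 = 2.125.
cocoa powder: 750 g × 17/8 ÷ 85 g/cup × 16 tbsp/cup = 300 tbsp
applesauce: (2 cup + 3 tbsp = 2.1875 cup) × 17/8 × 240 mL/cup ≈ 1116 mL

cocoa powder: 300 tbsp; applesauce: 1116 mL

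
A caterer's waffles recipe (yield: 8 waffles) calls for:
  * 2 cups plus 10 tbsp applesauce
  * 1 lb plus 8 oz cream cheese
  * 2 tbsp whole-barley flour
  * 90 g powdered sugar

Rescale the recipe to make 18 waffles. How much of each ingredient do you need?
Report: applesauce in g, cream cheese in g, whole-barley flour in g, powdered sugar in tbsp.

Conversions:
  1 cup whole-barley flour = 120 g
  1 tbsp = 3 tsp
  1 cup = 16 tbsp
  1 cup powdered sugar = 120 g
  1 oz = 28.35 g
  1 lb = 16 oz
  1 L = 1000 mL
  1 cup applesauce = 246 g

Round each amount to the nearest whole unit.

Scaling factor: 18/8 = 9/4 = 2.25.
applesauce: (2 cup + 10 tbsp = 2.625 cup) × 9/4 × 246 g/cup ≈ 1453 g
cream cheese: (1 lb + 8 oz = 1.5 lb) × 9/4 × 16 oz/lb × 28.35 g/oz ≈ 1531 g
whole-barley flour: 2 tbsp × 9/4 ÷ 16 tbsp/cup × 120 g/cup ≈ 34 g
powdered sugar: 90 g × 9/4 ÷ 120 g/cup × 16 tbsp/cup = 27 tbsp

applesauce: 1453 g; cream cheese: 1531 g; whole-barley flour: 34 g; powdered sugar: 27 tbsp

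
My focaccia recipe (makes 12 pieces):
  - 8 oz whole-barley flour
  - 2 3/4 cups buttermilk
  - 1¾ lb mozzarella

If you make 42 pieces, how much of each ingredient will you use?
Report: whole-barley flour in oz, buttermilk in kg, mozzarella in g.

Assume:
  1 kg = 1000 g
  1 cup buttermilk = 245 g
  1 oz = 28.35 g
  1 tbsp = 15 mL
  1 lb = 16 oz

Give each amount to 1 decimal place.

Scaling factor: 42/12 = 7/2 = 3.5.
whole-barley flour: 8 oz × 7/2 = 28.0 oz
buttermilk: 2.75 cup × 7/2 × 245 g/cup ÷ 1000 g/kg ≈ 2.4 kg
mozzarella: 1.75 lb × 7/2 × 16 oz/lb × 28.35 g/oz = 2778.3 g

whole-barley flour: 28.0 oz; buttermilk: 2.4 kg; mozzarella: 2778.3 g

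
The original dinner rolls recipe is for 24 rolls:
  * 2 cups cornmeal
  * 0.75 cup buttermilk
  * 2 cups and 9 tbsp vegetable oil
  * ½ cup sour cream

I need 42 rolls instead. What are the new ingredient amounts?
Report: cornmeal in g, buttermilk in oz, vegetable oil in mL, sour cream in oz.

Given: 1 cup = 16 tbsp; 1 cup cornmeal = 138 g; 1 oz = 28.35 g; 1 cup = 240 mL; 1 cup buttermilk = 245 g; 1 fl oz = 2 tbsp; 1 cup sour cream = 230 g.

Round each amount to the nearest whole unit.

cornmeal: 483 g; buttermilk: 11 oz; vegetable oil: 1076 mL; sour cream: 7 oz

Scaling factor: 42/24 = 7/4 = 1.75.
cornmeal: 2 cup × 7/4 × 138 g/cup = 483 g
buttermilk: 0.75 cup × 7/4 × 245 g/cup ÷ 28.35 g/oz ≈ 11 oz
vegetable oil: (2 cup + 9 tbsp = 2.5625 cup) × 7/4 × 240 mL/cup ≈ 1076 mL
sour cream: 0.5 cup × 7/4 × 230 g/cup ÷ 28.35 g/oz ≈ 7 oz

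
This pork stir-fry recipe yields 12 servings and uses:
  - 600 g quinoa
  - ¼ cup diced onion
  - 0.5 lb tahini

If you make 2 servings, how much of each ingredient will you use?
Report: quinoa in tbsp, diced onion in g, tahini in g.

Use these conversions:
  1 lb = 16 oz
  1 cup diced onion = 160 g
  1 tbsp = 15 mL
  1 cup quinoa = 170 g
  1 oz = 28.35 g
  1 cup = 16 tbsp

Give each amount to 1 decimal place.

quinoa: 9.4 tbsp; diced onion: 6.7 g; tahini: 37.8 g

Scaling factor: 2/12 = 1/6.
quinoa: 600 g × 1/6 ÷ 170 g/cup × 16 tbsp/cup ≈ 9.4 tbsp
diced onion: 0.25 cup × 1/6 × 160 g/cup ≈ 6.7 g
tahini: 0.5 lb × 1/6 × 16 oz/lb × 28.35 g/oz = 37.8 g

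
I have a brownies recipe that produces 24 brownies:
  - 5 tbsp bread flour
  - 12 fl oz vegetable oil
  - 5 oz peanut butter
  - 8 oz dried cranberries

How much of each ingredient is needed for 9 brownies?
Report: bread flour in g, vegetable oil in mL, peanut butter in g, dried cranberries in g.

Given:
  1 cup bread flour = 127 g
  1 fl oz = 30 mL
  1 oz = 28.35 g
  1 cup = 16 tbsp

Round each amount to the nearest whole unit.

bread flour: 15 g; vegetable oil: 135 mL; peanut butter: 53 g; dried cranberries: 85 g

Scaling factor: 9/24 = 3/8 = 0.375.
bread flour: 5 tbsp × 3/8 ÷ 16 tbsp/cup × 127 g/cup ≈ 15 g
vegetable oil: 12 fl oz × 3/8 × 30 mL/fl oz = 135 mL
peanut butter: 5 oz × 3/8 × 28.35 g/oz ≈ 53 g
dried cranberries: 8 oz × 3/8 × 28.35 g/oz ≈ 85 g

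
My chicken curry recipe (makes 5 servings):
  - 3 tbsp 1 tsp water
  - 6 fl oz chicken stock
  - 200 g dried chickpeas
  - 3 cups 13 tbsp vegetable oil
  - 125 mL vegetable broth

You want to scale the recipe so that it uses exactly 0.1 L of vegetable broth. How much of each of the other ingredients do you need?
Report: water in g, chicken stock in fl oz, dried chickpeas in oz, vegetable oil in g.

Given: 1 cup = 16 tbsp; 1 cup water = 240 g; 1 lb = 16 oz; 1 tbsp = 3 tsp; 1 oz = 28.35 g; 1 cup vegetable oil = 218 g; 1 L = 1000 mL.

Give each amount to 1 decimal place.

water: 40.0 g; chicken stock: 4.8 fl oz; dried chickpeas: 5.6 oz; vegetable oil: 664.9 g

The original recipe has 0.125 L of vegetable broth, so the scaling factor is 0.1 ÷ 0.125 = 4/5 = 0.8.
water: (3 tbsp + 1 tsp = 10/3 tbsp) × 4/5 ÷ 16 tbsp/cup × 240 g/cup = 40.0 g
chicken stock: 6 fl oz × 4/5 = 4.8 fl oz
dried chickpeas: 200 g × 4/5 ÷ 28.35 g/oz ≈ 5.6 oz
vegetable oil: (3 cup + 13 tbsp = 3.8125 cup) × 4/5 × 218 g/cup = 664.9 g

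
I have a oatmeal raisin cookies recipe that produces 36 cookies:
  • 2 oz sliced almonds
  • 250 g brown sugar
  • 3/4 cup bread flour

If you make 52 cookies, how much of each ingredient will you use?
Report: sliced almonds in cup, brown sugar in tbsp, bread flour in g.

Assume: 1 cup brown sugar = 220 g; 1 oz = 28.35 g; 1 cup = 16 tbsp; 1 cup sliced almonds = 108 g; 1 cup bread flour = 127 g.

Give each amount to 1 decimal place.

Scaling factor: 52/36 = 13/9.
sliced almonds: 2 oz × 13/9 × 28.35 g/oz ÷ 108 g/cup ≈ 0.8 cup
brown sugar: 250 g × 13/9 ÷ 220 g/cup × 16 tbsp/cup ≈ 26.3 tbsp
bread flour: 0.75 cup × 13/9 × 127 g/cup ≈ 137.6 g

sliced almonds: 0.8 cup; brown sugar: 26.3 tbsp; bread flour: 137.6 g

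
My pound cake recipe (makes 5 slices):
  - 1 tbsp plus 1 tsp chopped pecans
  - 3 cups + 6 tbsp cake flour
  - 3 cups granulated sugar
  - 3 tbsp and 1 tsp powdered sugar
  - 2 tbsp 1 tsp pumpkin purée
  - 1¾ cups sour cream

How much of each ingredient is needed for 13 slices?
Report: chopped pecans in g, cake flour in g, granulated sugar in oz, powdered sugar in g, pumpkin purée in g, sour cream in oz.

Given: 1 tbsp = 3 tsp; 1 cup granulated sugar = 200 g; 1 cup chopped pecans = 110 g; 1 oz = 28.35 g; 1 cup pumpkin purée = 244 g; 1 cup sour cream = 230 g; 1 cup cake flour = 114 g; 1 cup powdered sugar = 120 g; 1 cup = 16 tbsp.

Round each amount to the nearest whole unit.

Scaling factor: 13/5 = 2.6.
chopped pecans: (1 tbsp + 1 tsp = 4/3 tbsp) × 13/5 ÷ 16 tbsp/cup × 110 g/cup ≈ 24 g
cake flour: (3 cup + 6 tbsp = 3.375 cup) × 13/5 × 114 g/cup ≈ 1000 g
granulated sugar: 3 cup × 13/5 × 200 g/cup ÷ 28.35 g/oz ≈ 55 oz
powdered sugar: (3 tbsp + 1 tsp = 10/3 tbsp) × 13/5 ÷ 16 tbsp/cup × 120 g/cup = 65 g
pumpkin purée: (2 tbsp + 1 tsp = 7/3 tbsp) × 13/5 ÷ 16 tbsp/cup × 244 g/cup ≈ 93 g
sour cream: 1.75 cup × 13/5 × 230 g/cup ÷ 28.35 g/oz ≈ 37 oz

chopped pecans: 24 g; cake flour: 1000 g; granulated sugar: 55 oz; powdered sugar: 65 g; pumpkin purée: 93 g; sour cream: 37 oz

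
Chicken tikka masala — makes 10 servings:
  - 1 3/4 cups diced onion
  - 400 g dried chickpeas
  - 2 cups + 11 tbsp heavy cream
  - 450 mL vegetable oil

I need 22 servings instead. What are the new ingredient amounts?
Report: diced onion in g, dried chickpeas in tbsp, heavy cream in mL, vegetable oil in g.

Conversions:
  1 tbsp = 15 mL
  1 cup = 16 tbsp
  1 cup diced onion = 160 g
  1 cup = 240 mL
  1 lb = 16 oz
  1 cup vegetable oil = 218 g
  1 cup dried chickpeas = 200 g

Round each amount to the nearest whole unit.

Scaling factor: 22/10 = 11/5 = 2.2.
diced onion: 1.75 cup × 11/5 × 160 g/cup = 616 g
dried chickpeas: 400 g × 11/5 ÷ 200 g/cup × 16 tbsp/cup ≈ 70 tbsp
heavy cream: (2 cup + 11 tbsp = 2.6875 cup) × 11/5 × 240 mL/cup = 1419 mL
vegetable oil: 450 mL × 11/5 ÷ 240 mL/cup × 218 g/cup ≈ 899 g

diced onion: 616 g; dried chickpeas: 70 tbsp; heavy cream: 1419 mL; vegetable oil: 899 g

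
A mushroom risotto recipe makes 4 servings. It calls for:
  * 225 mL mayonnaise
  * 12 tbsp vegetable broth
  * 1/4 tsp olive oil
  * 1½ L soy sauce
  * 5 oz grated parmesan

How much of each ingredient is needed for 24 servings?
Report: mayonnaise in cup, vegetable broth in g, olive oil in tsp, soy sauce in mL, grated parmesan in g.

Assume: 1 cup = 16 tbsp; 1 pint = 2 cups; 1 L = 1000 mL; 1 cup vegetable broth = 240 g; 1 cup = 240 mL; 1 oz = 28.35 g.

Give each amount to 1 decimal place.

Scaling factor: 24/4 = 6.
mayonnaise: 225 mL × 6 ÷ 240 mL/cup ≈ 5.6 cup
vegetable broth: 12 tbsp × 6 ÷ 16 tbsp/cup × 240 g/cup = 1080.0 g
olive oil: 0.25 tsp × 6 = 1.5 tsp
soy sauce: 1.5 L × 6 × 1000 mL/L = 9000.0 mL
grated parmesan: 5 oz × 6 × 28.35 g/oz = 850.5 g

mayonnaise: 5.6 cup; vegetable broth: 1080.0 g; olive oil: 1.5 tsp; soy sauce: 9000.0 mL; grated parmesan: 850.5 g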